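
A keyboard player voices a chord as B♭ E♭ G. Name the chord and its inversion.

Eb major, second inversion

The distinct note names are Bb, Eb, G. Stacked in thirds they read Eb–G–Bb, which is a major triad on Eb.
Bb is the fifth of Eb major; fifth in the bass means second inversion (figured bass 6/4).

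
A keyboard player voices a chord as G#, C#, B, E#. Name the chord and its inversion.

The pitch classes G#, C#, B, E# arrange in thirds as C#–E#–G#–B: a C# dominant seventh chord.
The lowest note is G#, the fifth of the chord, so this is second inversion (figured bass 4/3).

C# dominant seventh, second inversion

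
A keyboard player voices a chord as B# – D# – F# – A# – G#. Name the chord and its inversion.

G# dominant ninth, first inversion

Reducing to letter names: B#, D#, F#, A#, G#. These stack in thirds as G#–B#–D#–F#–A# — a G# dominant ninth chord.
The lowest note is B#, the third of the chord, so this is first inversion.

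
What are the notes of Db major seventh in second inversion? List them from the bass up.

Ab, C, Db, F

Spelling Db major seventh: Db–F–Ab–C. In second inversion the fifth is bass, giving Ab, C, Db, F from the bottom.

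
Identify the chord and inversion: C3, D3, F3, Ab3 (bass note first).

D half-diminished seventh, third inversion

Reducing to letter names: C, D, F, Ab. These stack in thirds as D–F–Ab–C — a D half-diminished seventh chord.
The lowest note is C, the seventh of the chord, so this is third inversion (figured bass 4/2).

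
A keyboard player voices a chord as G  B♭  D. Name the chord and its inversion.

G minor, root position

Reducing to letter names: G, Bb, D. These stack in thirds as G–Bb–D — a G minor triad.
With the root (G) in the bass, the chord is in root position (figured bass 5/3).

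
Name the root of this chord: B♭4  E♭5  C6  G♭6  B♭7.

The distinct letter names are Bb, Eb, C, Gb. Arranged as a stack of thirds they read C–Eb–Gb–Bb, so C is the root (a C half-diminished seventh chord).

C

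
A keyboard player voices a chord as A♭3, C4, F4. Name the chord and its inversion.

F minor, first inversion

Reducing to letter names: Ab, C, F. These stack in thirds as F–Ab–C — an F minor triad.
With the third (Ab) in the bass, the chord is in first inversion (figured bass 6).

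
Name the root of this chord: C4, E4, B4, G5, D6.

C

Reordering C, E, B, G, D into stacked thirds gives C–E–G–B–D; the bottom of that stack, C, is the root.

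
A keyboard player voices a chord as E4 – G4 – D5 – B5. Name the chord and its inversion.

E minor seventh, root position

The distinct note names are E, G, D, B. Stacked in thirds they read E–G–B–D, which is a minor seventh chord on E.
The lowest note is E, the root of the chord, so this is root position (figured bass 7).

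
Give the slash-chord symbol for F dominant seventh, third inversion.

Third inversion of F dominant seventh has the seventh (Eb) in the bass. As a slash chord: F7/Eb.

F7/Eb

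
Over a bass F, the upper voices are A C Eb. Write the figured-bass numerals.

The notes F, A, C, Eb stack in thirds as F–A–C–Eb — an F dominant seventh chord. The bass F is the root, so this is root position: figured 7.

7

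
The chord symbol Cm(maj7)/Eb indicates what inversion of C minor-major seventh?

first inversion

Cm(maj7)/Eb means C minor-major seventh with Eb in the bass. Eb is the third of C minor-major seventh (C–Eb–G–B), so this is first inversion.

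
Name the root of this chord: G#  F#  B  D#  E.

G#, F#, B, D#, E are the tones of an E major ninth chord (E–G#–B–D#–F#), making E the root.

E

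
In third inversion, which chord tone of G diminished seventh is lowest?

In third inversion the seventh is lowest. For G diminished seventh (G–Bb–Db–Fb) that is Fb.

Fb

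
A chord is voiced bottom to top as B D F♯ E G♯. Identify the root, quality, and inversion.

E dominant ninth, second inversion

The distinct note names are B, D, F#, E, G#. Stacked in thirds they read E–G#–B–D–F#, which is a dominant ninth chord on E.
B is the fifth of E dominant ninth; fifth in the bass means second inversion.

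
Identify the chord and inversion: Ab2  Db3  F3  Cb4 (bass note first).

Db dominant seventh, second inversion

Reducing to letter names: Ab, Db, F, Cb. These stack in thirds as Db–F–Ab–Cb — a Db dominant seventh chord.
Ab is the fifth of Db dominant seventh; fifth in the bass means second inversion (figured bass 4/3).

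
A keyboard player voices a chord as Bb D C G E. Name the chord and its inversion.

Reducing to letter names: Bb, D, C, G, E. These stack in thirds as C–E–G–Bb–D — a C dominant ninth chord.
With the seventh (Bb) in the bass, the chord is in third inversion.

C dominant ninth, third inversion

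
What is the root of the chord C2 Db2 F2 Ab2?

Db

C, Db, F, Ab are the tones of a Db major seventh chord (Db–F–Ab–C), making Db the root.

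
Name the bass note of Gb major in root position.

In root position the root is lowest. For Gb major (Gb–Bb–Db) that is Gb.

Gb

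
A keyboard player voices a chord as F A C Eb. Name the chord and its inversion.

F dominant seventh, root position

The pitch classes F, A, C, Eb arrange in thirds as F–A–C–Eb: an F dominant seventh chord.
With the root (F) in the bass, the chord is in root position (figured bass 7).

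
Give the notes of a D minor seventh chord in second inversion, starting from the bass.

The chord tones are D–F–A–C. With the fifth (A) lowest for second inversion: A, C, D, F.

A, C, D, F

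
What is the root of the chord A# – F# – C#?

Reordering A#, F#, C# into stacked thirds gives F#–A#–C#; the bottom of that stack, F#, is the root.

F#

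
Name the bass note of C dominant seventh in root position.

C

In root position the root is lowest. For C dominant seventh (C–E–G–Bb) that is C.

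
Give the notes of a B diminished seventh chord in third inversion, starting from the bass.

Ab, B, D, F

B diminished seventh is B–D–F–Ab. Third inversion puts the seventh (Ab) in the bass, with the remaining tones above: Ab, B, D, F.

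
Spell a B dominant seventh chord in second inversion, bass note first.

The chord tones are B–D#–F#–A. With the fifth (F#) lowest for second inversion: F#, A, B, D#.

F#, A, B, D#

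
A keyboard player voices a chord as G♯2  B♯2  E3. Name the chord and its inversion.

E augmented, first inversion

Reducing to letter names: G#, B#, E. These stack in thirds as E–G#–B# — an E augmented triad.
With the third (G#) in the bass, the chord is in first inversion (figured bass 6).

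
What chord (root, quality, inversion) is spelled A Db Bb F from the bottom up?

Bb minor-major seventh, third inversion

The pitch classes A, Db, Bb, F arrange in thirds as Bb–Db–F–A: a Bb minor-major seventh chord.
The lowest note is A, the seventh of the chord, so this is third inversion (figured bass 4/2).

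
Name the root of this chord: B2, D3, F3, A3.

B, D, F, A are the tones of a B half-diminished seventh chord (B–D–F–A), making B the root.

B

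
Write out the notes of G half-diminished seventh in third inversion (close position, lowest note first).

Spelling G half-diminished seventh: G–Bb–Db–F. In third inversion the seventh is bass, giving F, G, Bb, Db from the bottom.

F, G, Bb, Db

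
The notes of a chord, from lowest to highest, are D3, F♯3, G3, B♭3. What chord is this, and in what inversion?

The pitch classes D, F#, G, Bb arrange in thirds as G–Bb–D–F#: a G minor-major seventh chord.
The lowest note is D, the fifth of the chord, so this is second inversion (figured bass 4/3).

G minor-major seventh, second inversion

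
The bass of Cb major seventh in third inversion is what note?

Bb

Cb major seventh is Cb–Eb–Gb–Bb. Third inversion places the seventh in the bass: Bb.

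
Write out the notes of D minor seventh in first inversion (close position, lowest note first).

F, A, C, D

The chord tones are D–F–A–C. With the third (F) lowest for first inversion: F, A, C, D.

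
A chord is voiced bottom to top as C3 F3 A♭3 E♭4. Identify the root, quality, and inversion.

The distinct note names are C, F, Ab, Eb. Stacked in thirds they read F–Ab–C–Eb, which is a minor seventh chord on F.
With the fifth (C) in the bass, the chord is in second inversion (figured bass 4/3).

F minor seventh, second inversion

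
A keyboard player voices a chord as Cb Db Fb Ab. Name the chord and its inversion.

Reducing to letter names: Cb, Db, Fb, Ab. These stack in thirds as Db–Fb–Ab–Cb — a Db minor seventh chord.
Cb is the seventh of Db minor seventh; seventh in the bass means third inversion (figured bass 4/2).

Db minor seventh, third inversion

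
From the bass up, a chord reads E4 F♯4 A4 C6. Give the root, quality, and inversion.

F# half-diminished seventh, third inversion

The distinct note names are E, F#, A, C. Stacked in thirds they read F#–A–C–E, which is a half-diminished seventh chord on F#.
E is the seventh of F# half-diminished seventh; seventh in the bass means third inversion (figured bass 4/2).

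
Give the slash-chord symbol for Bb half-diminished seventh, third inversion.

Third inversion of Bb half-diminished seventh has the seventh (Ab) in the bass. As a slash chord: Bbø7/Ab.

Bbø7/Ab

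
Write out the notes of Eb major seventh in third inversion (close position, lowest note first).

D, Eb, G, Bb

Spelling Eb major seventh: Eb–G–Bb–D. In third inversion the seventh is bass, giving D, Eb, G, Bb from the bottom.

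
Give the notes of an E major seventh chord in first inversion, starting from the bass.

G#, B, D#, E

The chord tones are E–G#–B–D#. With the third (G#) lowest for first inversion: G#, B, D#, E.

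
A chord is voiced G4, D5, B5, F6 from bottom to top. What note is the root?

G

The distinct letter names are G, D, B, F. Arranged as a stack of thirds they read G–B–D–F, so G is the root (a G dominant seventh chord).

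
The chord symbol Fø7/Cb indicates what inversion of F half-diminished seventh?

Fø7/Cb means F half-diminished seventh with Cb in the bass. Cb is the fifth of F half-diminished seventh (F–Ab–Cb–Eb), so this is second inversion.

second inversion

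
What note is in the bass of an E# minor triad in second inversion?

B#

In second inversion the fifth is lowest. For E# minor (E#–G#–B#) that is B#.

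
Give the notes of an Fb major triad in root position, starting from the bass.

Spelling Fb major: Fb–Ab–Cb. In root position the root is bass, giving Fb, Ab, Cb from the bottom.

Fb, Ab, Cb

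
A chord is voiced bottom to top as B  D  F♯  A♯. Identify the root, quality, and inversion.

Reducing to letter names: B, D, F#, A#. These stack in thirds as B–D–F#–A# — a B minor-major seventh chord.
B is the root of B minor-major seventh; root in the bass means root position (figured bass 7).

B minor-major seventh, root position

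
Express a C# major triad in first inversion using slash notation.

First inversion of C# major has the third (E#) in the bass. As a slash chord: C#M/E#.

C#M/E#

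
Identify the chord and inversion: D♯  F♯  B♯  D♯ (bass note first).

B# diminished, first inversion

Reducing to letter names: D#, F#, B#. These stack in thirds as B#–D#–F# — a B# diminished triad.
With the third (D#) in the bass, the chord is in first inversion (figured bass 6).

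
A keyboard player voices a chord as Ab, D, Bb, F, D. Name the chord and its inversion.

The pitch classes Ab, D, Bb, F arrange in thirds as Bb–D–F–Ab: a Bb dominant seventh chord.
The lowest note is Ab, the seventh of the chord, so this is third inversion (figured bass 4/2).

Bb dominant seventh, third inversion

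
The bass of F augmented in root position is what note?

F

In root position the root is lowest. For F augmented (F–A–C#) that is F.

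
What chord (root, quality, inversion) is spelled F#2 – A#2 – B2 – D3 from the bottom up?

The distinct note names are F#, A#, B, D. Stacked in thirds they read B–D–F#–A#, which is a minor-major seventh chord on B.
With the fifth (F#) in the bass, the chord is in second inversion (figured bass 4/3).

B minor-major seventh, second inversion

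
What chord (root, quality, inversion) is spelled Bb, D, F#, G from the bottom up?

G minor-major seventh, first inversion

The distinct note names are Bb, D, F#, G. Stacked in thirds they read G–Bb–D–F#, which is a minor-major seventh chord on G.
The lowest note is Bb, the third of the chord, so this is first inversion (figured bass 6/5).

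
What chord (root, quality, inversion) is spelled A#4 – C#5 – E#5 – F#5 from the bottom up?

Reducing to letter names: A#, C#, E#, F#. These stack in thirds as F#–A#–C#–E# — an F# major seventh chord.
A# is the third of F# major seventh; third in the bass means first inversion (figured bass 6/5).

F# major seventh, first inversion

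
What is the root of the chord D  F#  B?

B

D, F#, B are the tones of a B minor triad (B–D–F#), making B the root.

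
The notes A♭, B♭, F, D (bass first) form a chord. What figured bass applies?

4/2

The notes Ab, Bb, F, D stack in thirds as Bb–D–F–Ab — a Bb dominant seventh chord. The bass Ab is the seventh, so this is third inversion: figured 4/2.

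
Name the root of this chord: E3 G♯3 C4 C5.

E, G#, C are the tones of a C augmented triad (C–E–G#), making C the root.

C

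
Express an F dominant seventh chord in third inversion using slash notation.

Third inversion of F dominant seventh has the seventh (Eb) in the bass. As a slash chord: F7/Eb.

F7/Eb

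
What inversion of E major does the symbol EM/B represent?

EM/B means E major with B in the bass. B is the fifth of E major (E–G#–B), so this is second inversion.

second inversion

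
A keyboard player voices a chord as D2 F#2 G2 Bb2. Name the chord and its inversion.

The pitch classes D, F#, G, Bb arrange in thirds as G–Bb–D–F#: a G minor-major seventh chord.
With the fifth (D) in the bass, the chord is in second inversion (figured bass 4/3).

G minor-major seventh, second inversion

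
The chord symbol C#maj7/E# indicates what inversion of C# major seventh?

C#maj7/E# means C# major seventh with E# in the bass. E# is the third of C# major seventh (C#–E#–G#–B#), so this is first inversion.

first inversion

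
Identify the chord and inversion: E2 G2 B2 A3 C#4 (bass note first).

The distinct note names are E, G, B, A, C#. Stacked in thirds they read A–C#–E–G–B, which is a dominant ninth chord on A.
The lowest note is E, the fifth of the chord, so this is second inversion.

A dominant ninth, second inversion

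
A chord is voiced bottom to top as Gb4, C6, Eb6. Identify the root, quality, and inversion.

C diminished, second inversion

The pitch classes Gb, C, Eb arrange in thirds as C–Eb–Gb: a C diminished triad.
The lowest note is Gb, the fifth of the chord, so this is second inversion (figured bass 6/4).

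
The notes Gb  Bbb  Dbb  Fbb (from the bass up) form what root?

Gb

Gb, Bbb, Dbb, Fbb are the tones of a Gb diminished seventh chord (Gb–Bbb–Dbb–Fbb), making Gb the root.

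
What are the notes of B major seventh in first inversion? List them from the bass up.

B major seventh is B–D#–F#–A#. First inversion puts the third (D#) in the bass, with the remaining tones above: D#, F#, A#, B.

D#, F#, A#, B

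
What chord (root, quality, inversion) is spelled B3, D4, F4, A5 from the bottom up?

The pitch classes B, D, F, A arrange in thirds as B–D–F–A: a B half-diminished seventh chord.
B is the root of B half-diminished seventh; root in the bass means root position (figured bass 7).

B half-diminished seventh, root position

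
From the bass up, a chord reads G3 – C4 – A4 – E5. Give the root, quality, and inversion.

A minor seventh, third inversion

Reducing to letter names: G, C, A, E. These stack in thirds as A–C–E–G — an A minor seventh chord.
The lowest note is G, the seventh of the chord, so this is third inversion (figured bass 4/2).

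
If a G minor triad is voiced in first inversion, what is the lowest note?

Bb

The third of G minor (G–Bb–D) is Bb; that is the bass in first inversion.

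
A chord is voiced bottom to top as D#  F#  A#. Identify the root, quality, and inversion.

D# minor, root position

The pitch classes D#, F#, A# arrange in thirds as D#–F#–A#: a D# minor triad.
With the root (D#) in the bass, the chord is in root position (figured bass 5/3).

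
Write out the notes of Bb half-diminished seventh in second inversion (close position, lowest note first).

Spelling Bb half-diminished seventh: Bb–Db–Fb–Ab. In second inversion the fifth is bass, giving Fb, Ab, Bb, Db from the bottom.

Fb, Ab, Bb, Db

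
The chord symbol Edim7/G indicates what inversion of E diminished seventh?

first inversion

Edim7/G means E diminished seventh with G in the bass. G is the third of E diminished seventh (E–G–Bb–Db), so this is first inversion.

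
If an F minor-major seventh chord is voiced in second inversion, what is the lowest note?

The fifth of F minor-major seventh (F–Ab–C–E) is C; that is the bass in second inversion.

C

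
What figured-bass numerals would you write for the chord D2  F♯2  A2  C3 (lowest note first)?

7

The notes D, F#, A, C stack in thirds as D–F#–A–C — a D dominant seventh chord. The bass D is the root, so this is root position: figured 7.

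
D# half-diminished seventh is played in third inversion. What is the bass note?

C#

The seventh of D# half-diminished seventh (D#–F#–A–C#) is C#; that is the bass in third inversion.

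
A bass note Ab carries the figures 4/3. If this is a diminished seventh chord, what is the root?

The figures 4/3 mean the fifth of the chord is in the bass. If Ab is the fifth of a diminished seventh chord, the root is D (chord tones D–F–Ab–Cb).

D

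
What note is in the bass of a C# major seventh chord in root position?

C#

C# major seventh is C#–E#–G#–B#. Root position places the root in the bass: C#.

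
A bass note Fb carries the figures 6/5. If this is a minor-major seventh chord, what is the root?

Db

The figures 6/5 mean the third of the chord is in the bass. If Fb is the third of a minor-major seventh chord, the root is Db (chord tones Db–Fb–Ab–C).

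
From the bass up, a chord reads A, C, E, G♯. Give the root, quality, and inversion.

The distinct note names are A, C, E, G#. Stacked in thirds they read A–C–E–G#, which is a minor-major seventh chord on A.
The lowest note is A, the root of the chord, so this is root position (figured bass 7).

A minor-major seventh, root position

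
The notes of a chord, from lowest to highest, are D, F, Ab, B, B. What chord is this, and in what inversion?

B diminished seventh, first inversion

The pitch classes D, F, Ab, B arrange in thirds as B–D–F–Ab: a B diminished seventh chord.
With the third (D) in the bass, the chord is in first inversion (figured bass 6/5).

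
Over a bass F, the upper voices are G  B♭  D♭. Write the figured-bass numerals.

4/2

The notes F, G, Bb, Db stack in thirds as G–Bb–Db–F — a G half-diminished seventh chord. The bass F is the seventh, so this is third inversion: figured 4/2.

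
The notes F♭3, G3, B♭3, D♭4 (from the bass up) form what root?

G

Fb, G, Bb, Db are the tones of a G diminished seventh chord (G–Bb–Db–Fb), making G the root.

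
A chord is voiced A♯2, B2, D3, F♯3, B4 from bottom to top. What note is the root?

The distinct letter names are A#, B, D, F#. Arranged as a stack of thirds they read B–D–F#–A#, so B is the root (a B minor-major seventh chord).

B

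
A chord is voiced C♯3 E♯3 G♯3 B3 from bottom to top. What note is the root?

C#, E#, G#, B are the tones of a C# dominant seventh chord (C#–E#–G#–B), making C# the root.

C#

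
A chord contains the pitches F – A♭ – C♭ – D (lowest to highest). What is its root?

D

F, Ab, Cb, D are the tones of a D diminished seventh chord (D–F–Ab–Cb), making D the root.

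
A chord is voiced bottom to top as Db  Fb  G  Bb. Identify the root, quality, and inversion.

The distinct note names are Db, Fb, G, Bb. Stacked in thirds they read G–Bb–Db–Fb, which is a diminished seventh chord on G.
The lowest note is Db, the fifth of the chord, so this is second inversion (figured bass 4/3).

G diminished seventh, second inversion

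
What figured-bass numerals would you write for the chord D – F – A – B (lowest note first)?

The notes D, F, A, B stack in thirds as B–D–F–A — a B half-diminished seventh chord. The bass D is the third, so this is first inversion: figured 6/5.

6/5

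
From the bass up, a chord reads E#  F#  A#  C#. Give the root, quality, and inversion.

The distinct note names are E#, F#, A#, C#. Stacked in thirds they read F#–A#–C#–E#, which is a major seventh chord on F#.
The lowest note is E#, the seventh of the chord, so this is third inversion (figured bass 4/2).

F# major seventh, third inversion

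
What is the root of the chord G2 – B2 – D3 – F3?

G, B, D, F are the tones of a G dominant seventh chord (G–B–D–F), making G the root.

G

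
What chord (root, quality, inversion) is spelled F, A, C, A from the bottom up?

F major, root position

The pitch classes F, A, C arrange in thirds as F–A–C: an F major triad.
The lowest note is F, the root of the chord, so this is root position (figured bass 5/3).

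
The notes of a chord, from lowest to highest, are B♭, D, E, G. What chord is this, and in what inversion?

E half-diminished seventh, second inversion

The pitch classes Bb, D, E, G arrange in thirds as E–G–Bb–D: an E half-diminished seventh chord.
Bb is the fifth of E half-diminished seventh; fifth in the bass means second inversion (figured bass 4/3).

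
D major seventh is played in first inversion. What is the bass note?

In first inversion the third is lowest. For D major seventh (D–F#–A–C#) that is F#.

F#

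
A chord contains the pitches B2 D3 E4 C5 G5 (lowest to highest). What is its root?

The distinct letter names are B, D, E, C, G. Arranged as a stack of thirds they read C–E–G–B–D, so C is the root (a C major ninth chord).

C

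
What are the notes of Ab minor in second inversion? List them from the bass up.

Eb, Ab, Cb

The chord tones are Ab–Cb–Eb. With the fifth (Eb) lowest for second inversion: Eb, Ab, Cb.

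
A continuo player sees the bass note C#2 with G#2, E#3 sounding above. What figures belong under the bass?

5/3

The notes C#, G#, E# stack in thirds as C#–E#–G# — a C# major triad. The bass C# is the root, so this is root position: figured 5/3.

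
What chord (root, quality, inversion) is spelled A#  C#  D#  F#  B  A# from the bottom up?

The pitch classes A#, C#, D#, F#, B arrange in thirds as B–D#–F#–A#–C#: a B major ninth chord.
The lowest note is A#, the seventh of the chord, so this is third inversion.

B major ninth, third inversion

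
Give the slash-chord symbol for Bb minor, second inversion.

Bbm/F

Second inversion of Bb minor has the fifth (F) in the bass. As a slash chord: Bbm/F.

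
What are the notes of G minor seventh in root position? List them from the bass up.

G, Bb, D, F

G minor seventh is G–Bb–D–F. Root position puts the root (G) in the bass, with the remaining tones above: G, Bb, D, F.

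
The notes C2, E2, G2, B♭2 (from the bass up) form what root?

Reordering C, E, G, Bb into stacked thirds gives C–E–G–Bb; the bottom of that stack, C, is the root.

C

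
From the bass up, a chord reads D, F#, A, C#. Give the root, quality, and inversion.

D major seventh, root position

The distinct note names are D, F#, A, C#. Stacked in thirds they read D–F#–A–C#, which is a major seventh chord on D.
D is the root of D major seventh; root in the bass means root position (figured bass 7).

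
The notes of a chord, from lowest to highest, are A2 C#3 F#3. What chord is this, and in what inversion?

The pitch classes A, C#, F# arrange in thirds as F#–A–C#: an F# minor triad.
The lowest note is A, the third of the chord, so this is first inversion (figured bass 6).

F# minor, first inversion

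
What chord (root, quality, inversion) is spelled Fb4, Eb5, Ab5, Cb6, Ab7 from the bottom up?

Reducing to letter names: Fb, Eb, Ab, Cb. These stack in thirds as Fb–Ab–Cb–Eb — an Fb major seventh chord.
Fb is the root of Fb major seventh; root in the bass means root position (figured bass 7).

Fb major seventh, root position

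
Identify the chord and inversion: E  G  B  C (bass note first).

C major seventh, first inversion

The distinct note names are E, G, B, C. Stacked in thirds they read C–E–G–B, which is a major seventh chord on C.
With the third (E) in the bass, the chord is in first inversion (figured bass 6/5).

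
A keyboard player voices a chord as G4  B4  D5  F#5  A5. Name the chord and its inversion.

G major ninth, root position

Reducing to letter names: G, B, D, F#, A. These stack in thirds as G–B–D–F#–A — a G major ninth chord.
With the root (G) in the bass, the chord is in root position.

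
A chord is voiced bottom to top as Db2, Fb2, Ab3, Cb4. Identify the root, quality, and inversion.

Reducing to letter names: Db, Fb, Ab, Cb. These stack in thirds as Db–Fb–Ab–Cb — a Db minor seventh chord.
The lowest note is Db, the root of the chord, so this is root position (figured bass 7).

Db minor seventh, root position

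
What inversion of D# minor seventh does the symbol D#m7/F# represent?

first inversion

D#m7/F# means D# minor seventh with F# in the bass. F# is the third of D# minor seventh (D#–F#–A#–C#), so this is first inversion.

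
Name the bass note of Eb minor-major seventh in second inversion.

Bb

In second inversion the fifth is lowest. For Eb minor-major seventh (Eb–Gb–Bb–D) that is Bb.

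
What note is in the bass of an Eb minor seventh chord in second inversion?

Eb minor seventh is Eb–Gb–Bb–Db. Second inversion places the fifth in the bass: Bb.

Bb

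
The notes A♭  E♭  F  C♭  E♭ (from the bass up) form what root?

F

Reordering Ab, Eb, F, Cb into stacked thirds gives F–Ab–Cb–Eb; the bottom of that stack, F, is the root.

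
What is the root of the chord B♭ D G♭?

Gb

The distinct letter names are Bb, D, Gb. Arranged as a stack of thirds they read Gb–Bb–D, so Gb is the root (a Gb augmented triad).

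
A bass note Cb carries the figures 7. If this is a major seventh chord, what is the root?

Cb

The figures 7 mean the root of the chord is in the bass. If Cb is the root of a major seventh chord, the root is Cb (chord tones Cb–Eb–Gb–Bb).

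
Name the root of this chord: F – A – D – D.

D

Reordering F, A, D into stacked thirds gives D–F–A; the bottom of that stack, D, is the root.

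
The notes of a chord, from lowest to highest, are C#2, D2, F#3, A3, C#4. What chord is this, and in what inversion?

Reducing to letter names: C#, D, F#, A. These stack in thirds as D–F#–A–C# — a D major seventh chord.
C# is the seventh of D major seventh; seventh in the bass means third inversion (figured bass 4/2).

D major seventh, third inversion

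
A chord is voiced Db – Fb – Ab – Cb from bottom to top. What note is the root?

Db

Db, Fb, Ab, Cb are the tones of a Db minor seventh chord (Db–Fb–Ab–Cb), making Db the root.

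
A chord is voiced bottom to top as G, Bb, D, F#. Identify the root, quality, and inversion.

G minor-major seventh, root position

The distinct note names are G, Bb, D, F#. Stacked in thirds they read G–Bb–D–F#, which is a minor-major seventh chord on G.
With the root (G) in the bass, the chord is in root position (figured bass 7).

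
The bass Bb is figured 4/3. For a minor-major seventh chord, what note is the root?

The figures 4/3 mean the fifth of the chord is in the bass. If Bb is the fifth of a minor-major seventh chord, the root is Eb (chord tones Eb–Gb–Bb–D).

Eb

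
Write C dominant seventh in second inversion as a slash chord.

Second inversion of C dominant seventh has the fifth (G) in the bass. As a slash chord: C7/G.

C7/G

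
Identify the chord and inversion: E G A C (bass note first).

The pitch classes E, G, A, C arrange in thirds as A–C–E–G: an A minor seventh chord.
E is the fifth of A minor seventh; fifth in the bass means second inversion (figured bass 4/3).

A minor seventh, second inversion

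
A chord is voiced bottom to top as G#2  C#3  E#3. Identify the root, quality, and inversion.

The pitch classes G#, C#, E# arrange in thirds as C#–E#–G#: a C# major triad.
With the fifth (G#) in the bass, the chord is in second inversion (figured bass 6/4).

C# major, second inversion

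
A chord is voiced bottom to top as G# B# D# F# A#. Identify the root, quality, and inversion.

G# dominant ninth, root position

Reducing to letter names: G#, B#, D#, F#, A#. These stack in thirds as G#–B#–D#–F#–A# — a G# dominant ninth chord.
With the root (G#) in the bass, the chord is in root position.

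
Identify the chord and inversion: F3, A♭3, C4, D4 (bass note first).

D half-diminished seventh, first inversion

Reducing to letter names: F, Ab, C, D. These stack in thirds as D–F–Ab–C — a D half-diminished seventh chord.
The lowest note is F, the third of the chord, so this is first inversion (figured bass 6/5).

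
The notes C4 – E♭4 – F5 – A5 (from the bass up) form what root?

The distinct letter names are C, Eb, F, A. Arranged as a stack of thirds they read F–A–C–Eb, so F is the root (an F dominant seventh chord).

F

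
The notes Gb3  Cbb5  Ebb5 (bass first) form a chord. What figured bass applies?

The notes Gb, Cbb, Ebb stack in thirds as Cbb–Ebb–Gb — a Cbb augmented triad. The bass Gb is the fifth, so this is second inversion: figured 6/4.

6/4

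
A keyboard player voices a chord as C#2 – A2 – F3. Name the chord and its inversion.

F augmented, second inversion

The pitch classes C#, A, F arrange in thirds as F–A–C#: an F augmented triad.
C# is the fifth of F augmented; fifth in the bass means second inversion (figured bass 6/4).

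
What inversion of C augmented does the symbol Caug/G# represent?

Caug/G# means C augmented with G# in the bass. G# is the fifth of C augmented (C–E–G#), so this is second inversion.

second inversion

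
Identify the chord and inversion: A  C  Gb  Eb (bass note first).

A diminished seventh, root position

Reducing to letter names: A, C, Gb, Eb. These stack in thirds as A–C–Eb–Gb — an A diminished seventh chord.
With the root (A) in the bass, the chord is in root position (figured bass 7).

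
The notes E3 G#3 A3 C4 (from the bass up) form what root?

A

The distinct letter names are E, G#, A, C. Arranged as a stack of thirds they read A–C–E–G#, so A is the root (an A minor-major seventh chord).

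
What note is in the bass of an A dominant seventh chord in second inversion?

E

A dominant seventh is A–C#–E–G. Second inversion places the fifth in the bass: E.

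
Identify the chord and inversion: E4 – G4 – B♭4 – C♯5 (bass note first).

The distinct note names are E, G, Bb, C#. Stacked in thirds they read C#–E–G–Bb, which is a diminished seventh chord on C#.
The lowest note is E, the third of the chord, so this is first inversion (figured bass 6/5).

C# diminished seventh, first inversion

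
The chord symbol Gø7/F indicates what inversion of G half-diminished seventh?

third inversion

Gø7/F means G half-diminished seventh with F in the bass. F is the seventh of G half-diminished seventh (G–Bb–Db–F), so this is third inversion.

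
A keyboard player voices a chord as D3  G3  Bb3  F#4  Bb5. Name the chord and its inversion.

The distinct note names are D, G, Bb, F#. Stacked in thirds they read G–Bb–D–F#, which is a minor-major seventh chord on G.
The lowest note is D, the fifth of the chord, so this is second inversion (figured bass 4/3).

G minor-major seventh, second inversion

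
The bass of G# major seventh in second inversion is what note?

D#

G# major seventh is G#–B#–D#–F##. Second inversion places the fifth in the bass: D#.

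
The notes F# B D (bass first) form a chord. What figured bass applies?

The notes F#, B, D stack in thirds as B–D–F# — a B minor triad. The bass F# is the fifth, so this is second inversion: figured 6/4.

6/4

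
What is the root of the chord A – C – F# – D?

D

The distinct letter names are A, C, F#, D. Arranged as a stack of thirds they read D–F#–A–C, so D is the root (a D dominant seventh chord).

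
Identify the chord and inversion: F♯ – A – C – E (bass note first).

F# half-diminished seventh, root position

The distinct note names are F#, A, C, E. Stacked in thirds they read F#–A–C–E, which is a half-diminished seventh chord on F#.
With the root (F#) in the bass, the chord is in root position (figured bass 7).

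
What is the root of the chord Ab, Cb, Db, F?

Db

Reordering Ab, Cb, Db, F into stacked thirds gives Db–F–Ab–Cb; the bottom of that stack, Db, is the root.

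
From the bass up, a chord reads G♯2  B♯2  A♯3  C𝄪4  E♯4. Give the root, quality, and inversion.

The distinct note names are G#, B#, A#, C##, E#. Stacked in thirds they read A#–C##–E#–G#–B#, which is a dominant ninth chord on A#.
The lowest note is G#, the seventh of the chord, so this is third inversion.

A# dominant ninth, third inversion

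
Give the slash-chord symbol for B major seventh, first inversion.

Bmaj7/D#

First inversion of B major seventh has the third (D#) in the bass. As a slash chord: Bmaj7/D#.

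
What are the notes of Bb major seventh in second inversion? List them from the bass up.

Spelling Bb major seventh: Bb–D–F–A. In second inversion the fifth is bass, giving F, A, Bb, D from the bottom.

F, A, Bb, D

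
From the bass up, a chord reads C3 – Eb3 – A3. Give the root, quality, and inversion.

The distinct note names are C, Eb, A. Stacked in thirds they read A–C–Eb, which is a diminished triad on A.
With the third (C) in the bass, the chord is in first inversion (figured bass 6).

A diminished, first inversion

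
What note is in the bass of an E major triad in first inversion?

In first inversion the third is lowest. For E major (E–G#–B) that is G#.

G#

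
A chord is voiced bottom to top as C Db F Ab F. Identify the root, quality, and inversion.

Db major seventh, third inversion

Reducing to letter names: C, Db, F, Ab. These stack in thirds as Db–F–Ab–C — a Db major seventh chord.
C is the seventh of Db major seventh; seventh in the bass means third inversion (figured bass 4/2).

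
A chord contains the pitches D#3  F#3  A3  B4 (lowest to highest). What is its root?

B

D#, F#, A, B are the tones of a B dominant seventh chord (B–D#–F#–A), making B the root.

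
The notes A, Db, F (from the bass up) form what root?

Db

Reordering A, Db, F into stacked thirds gives Db–F–A; the bottom of that stack, Db, is the root.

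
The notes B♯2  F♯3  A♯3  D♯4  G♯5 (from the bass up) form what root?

B#, F#, A#, D#, G# are the tones of a G# dominant ninth chord (G#–B#–D#–F#–A#), making G# the root.

G#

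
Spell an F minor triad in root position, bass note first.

F minor is F–Ab–C. Root position puts the root (F) in the bass, with the remaining tones above: F, Ab, C.

F, Ab, C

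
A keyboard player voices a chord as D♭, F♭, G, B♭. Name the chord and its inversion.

G diminished seventh, second inversion

Reducing to letter names: Db, Fb, G, Bb. These stack in thirds as G–Bb–Db–Fb — a G diminished seventh chord.
With the fifth (Db) in the bass, the chord is in second inversion (figured bass 4/3).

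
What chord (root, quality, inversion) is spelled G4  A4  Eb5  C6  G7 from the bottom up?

The pitch classes G, A, Eb, C arrange in thirds as A–C–Eb–G: an A half-diminished seventh chord.
G is the seventh of A half-diminished seventh; seventh in the bass means third inversion (figured bass 4/2).

A half-diminished seventh, third inversion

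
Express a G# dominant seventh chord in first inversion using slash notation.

G#7/B#

First inversion of G# dominant seventh has the third (B#) in the bass. As a slash chord: G#7/B#.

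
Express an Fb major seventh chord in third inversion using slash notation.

Fbmaj7/Eb

Third inversion of Fb major seventh has the seventh (Eb) in the bass. As a slash chord: Fbmaj7/Eb.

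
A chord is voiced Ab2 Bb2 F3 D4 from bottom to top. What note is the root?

Bb

The distinct letter names are Ab, Bb, F, D. Arranged as a stack of thirds they read Bb–D–F–Ab, so Bb is the root (a Bb dominant seventh chord).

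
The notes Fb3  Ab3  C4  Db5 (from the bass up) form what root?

Fb, Ab, C, Db are the tones of a Db minor-major seventh chord (Db–Fb–Ab–C), making Db the root.

Db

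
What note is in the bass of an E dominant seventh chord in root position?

E

In root position the root is lowest. For E dominant seventh (E–G#–B–D) that is E.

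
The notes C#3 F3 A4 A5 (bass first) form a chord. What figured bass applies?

6/4

The notes C#, F, A stack in thirds as F–A–C# — an F augmented triad. The bass C# is the fifth, so this is second inversion: figured 6/4.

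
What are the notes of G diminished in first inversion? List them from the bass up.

Bb, Db, G

Spelling G diminished: G–Bb–Db. In first inversion the third is bass, giving Bb, Db, G from the bottom.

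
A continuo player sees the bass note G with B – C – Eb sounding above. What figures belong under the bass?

4/3

The notes G, B, C, Eb stack in thirds as C–Eb–G–B — a C minor-major seventh chord. The bass G is the fifth, so this is second inversion: figured 4/3.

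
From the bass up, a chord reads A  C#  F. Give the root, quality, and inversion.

F augmented, first inversion

Reducing to letter names: A, C#, F. These stack in thirds as F–A–C# — an F augmented triad.
With the third (A) in the bass, the chord is in first inversion (figured bass 6).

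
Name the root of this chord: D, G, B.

G

The distinct letter names are D, G, B. Arranged as a stack of thirds they read G–B–D, so G is the root (a G major triad).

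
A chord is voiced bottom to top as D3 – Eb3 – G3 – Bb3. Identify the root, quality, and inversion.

Eb major seventh, third inversion

The pitch classes D, Eb, G, Bb arrange in thirds as Eb–G–Bb–D: an Eb major seventh chord.
The lowest note is D, the seventh of the chord, so this is third inversion (figured bass 4/2).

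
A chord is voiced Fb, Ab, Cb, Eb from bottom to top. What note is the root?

The distinct letter names are Fb, Ab, Cb, Eb. Arranged as a stack of thirds they read Fb–Ab–Cb–Eb, so Fb is the root (an Fb major seventh chord).

Fb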